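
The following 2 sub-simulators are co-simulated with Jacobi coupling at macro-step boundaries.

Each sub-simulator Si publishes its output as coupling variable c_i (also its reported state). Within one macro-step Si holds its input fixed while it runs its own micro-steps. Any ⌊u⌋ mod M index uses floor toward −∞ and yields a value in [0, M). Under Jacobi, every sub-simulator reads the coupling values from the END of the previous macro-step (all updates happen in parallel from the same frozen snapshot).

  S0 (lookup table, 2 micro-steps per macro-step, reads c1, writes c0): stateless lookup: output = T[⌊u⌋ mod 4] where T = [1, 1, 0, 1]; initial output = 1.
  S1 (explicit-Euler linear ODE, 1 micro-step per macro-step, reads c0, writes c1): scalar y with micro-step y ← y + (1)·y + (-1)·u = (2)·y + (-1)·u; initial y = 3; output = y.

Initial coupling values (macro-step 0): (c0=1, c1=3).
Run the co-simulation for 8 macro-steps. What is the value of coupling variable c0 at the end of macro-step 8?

c0 at macro-step 8 = 1

macro 1: S0 reads c1=3 → after 2×micro: 1; S1 reads c0=1 → after 1×micro: 5 ⇒ (c0=1, c1=5)
macro 2: S0 reads c1=5 → after 2×micro: 1; S1 reads c0=1 → after 1×micro: 9 ⇒ (c0=1, c1=9)
macro 3: S0 reads c1=9 → after 2×micro: 1; S1 reads c0=1 → after 1×micro: 17 ⇒ (c0=1, c1=17)
macro 4: S0 reads c1=17 → after 2×micro: 1; S1 reads c0=1 → after 1×micro: 33 ⇒ (c0=1, c1=33)
macro 5: S0 reads c1=33 → after 2×micro: 1; S1 reads c0=1 → after 1×micro: 65 ⇒ (c0=1, c1=65)
macro 6: S0 reads c1=65 → after 2×micro: 1; S1 reads c0=1 → after 1×micro: 129 ⇒ (c0=1, c1=129)
macro 7: S0 reads c1=129 → after 2×micro: 1; S1 reads c0=1 → after 1×micro: 257 ⇒ (c0=1, c1=257)
macro 8: S0 reads c1=257 → after 2×micro: 1; S1 reads c0=1 → after 1×micro: 513 ⇒ (c0=1, c1=513)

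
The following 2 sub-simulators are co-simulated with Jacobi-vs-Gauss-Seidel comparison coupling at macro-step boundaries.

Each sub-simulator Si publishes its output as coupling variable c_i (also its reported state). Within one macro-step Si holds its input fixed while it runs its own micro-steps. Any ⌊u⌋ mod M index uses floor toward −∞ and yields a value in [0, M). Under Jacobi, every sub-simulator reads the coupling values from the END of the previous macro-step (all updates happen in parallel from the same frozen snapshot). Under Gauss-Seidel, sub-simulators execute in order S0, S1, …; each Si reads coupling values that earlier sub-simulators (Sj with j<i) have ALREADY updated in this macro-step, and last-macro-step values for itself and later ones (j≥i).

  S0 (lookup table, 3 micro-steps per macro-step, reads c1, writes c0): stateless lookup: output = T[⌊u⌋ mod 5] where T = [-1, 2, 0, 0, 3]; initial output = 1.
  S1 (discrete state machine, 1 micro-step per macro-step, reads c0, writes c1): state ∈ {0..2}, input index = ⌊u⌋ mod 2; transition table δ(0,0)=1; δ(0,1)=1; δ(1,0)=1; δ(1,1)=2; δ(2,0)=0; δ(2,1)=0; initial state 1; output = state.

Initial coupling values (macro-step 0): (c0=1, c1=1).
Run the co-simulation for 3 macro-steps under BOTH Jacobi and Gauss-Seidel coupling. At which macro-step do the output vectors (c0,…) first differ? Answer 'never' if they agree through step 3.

[Jacobi] macro 1: S0 reads c1=1 → after 3×micro: 2; S1 reads c0=1 → after 1×micro: 2 ⇒ (c0=2, c1=2)
[Jacobi] macro 2: S0 reads c1=2 → after 3×micro: 0; S1 reads c0=2 → after 1×micro: 0 ⇒ (c0=0, c1=0)
[Jacobi] macro 3: S0 reads c1=0 → after 3×micro: -1; S1 reads c0=0 → after 1×micro: 1 ⇒ (c0=-1, c1=1)
[Gauss-Seidel] macro 1: S0 reads c1=1 → after 3×micro: 2; S1 reads c0=2 → after 1×micro: 1 ⇒ (c0=2, c1=1)
[Gauss-Seidel] macro 2: S0 reads c1=1 → after 3×micro: 2; S1 reads c0=2 → after 1×micro: 1 ⇒ (c0=2, c1=1)
[Gauss-Seidel] macro 3: S0 reads c1=1 → after 3×micro: 2; S1 reads c0=2 → after 1×micro: 1 ⇒ (c0=2, c1=1)

first divergence at macro-step: 1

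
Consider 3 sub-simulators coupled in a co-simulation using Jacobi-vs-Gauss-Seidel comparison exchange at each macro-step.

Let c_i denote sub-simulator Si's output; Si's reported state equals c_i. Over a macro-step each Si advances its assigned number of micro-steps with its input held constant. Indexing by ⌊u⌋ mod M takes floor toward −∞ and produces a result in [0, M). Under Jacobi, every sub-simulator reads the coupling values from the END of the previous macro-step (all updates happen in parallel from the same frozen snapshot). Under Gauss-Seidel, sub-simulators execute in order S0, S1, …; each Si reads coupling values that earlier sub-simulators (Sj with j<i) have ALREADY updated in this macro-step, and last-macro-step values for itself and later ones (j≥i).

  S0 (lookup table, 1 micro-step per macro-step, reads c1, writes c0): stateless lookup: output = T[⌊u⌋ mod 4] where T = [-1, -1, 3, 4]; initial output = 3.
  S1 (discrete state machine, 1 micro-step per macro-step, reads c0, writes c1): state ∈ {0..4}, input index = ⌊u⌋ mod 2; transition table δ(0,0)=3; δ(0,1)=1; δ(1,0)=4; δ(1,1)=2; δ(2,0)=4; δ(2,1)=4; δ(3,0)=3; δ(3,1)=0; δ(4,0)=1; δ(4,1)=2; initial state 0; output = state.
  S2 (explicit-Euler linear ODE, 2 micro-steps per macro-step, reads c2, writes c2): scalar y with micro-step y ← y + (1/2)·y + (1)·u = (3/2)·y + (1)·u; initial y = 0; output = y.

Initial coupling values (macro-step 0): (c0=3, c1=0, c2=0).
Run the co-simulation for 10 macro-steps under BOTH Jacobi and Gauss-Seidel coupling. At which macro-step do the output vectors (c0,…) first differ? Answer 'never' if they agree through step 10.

[Jacobi] macro 1: S0 reads c1=0 → after 1×micro: -1; S1 reads c0=3 → after 1×micro: 1; S2 reads c2=0 → after 2×micro: 0 ⇒ (c0=-1, c1=1, c2=0)
[Jacobi] macro 2: S0 reads c1=1 → after 1×micro: -1; S1 reads c0=-1 → after 1×micro: 2; S2 reads c2=0 → after 2×micro: 0 ⇒ (c0=-1, c1=2, c2=0)
[Jacobi] macro 3: S0 reads c1=2 → after 1×micro: 3; S1 reads c0=-1 → after 1×micro: 4; S2 reads c2=0 → after 2×micro: 0 ⇒ (c0=3, c1=4, c2=0)
[Jacobi] macro 4: S0 reads c1=4 → after 1×micro: -1; S1 reads c0=3 → after 1×micro: 2; S2 reads c2=0 → after 2×micro: 0 ⇒ (c0=-1, c1=2, c2=0)
[Jacobi] macro 5: S0 reads c1=2 → after 1×micro: 3; S1 reads c0=-1 → after 1×micro: 4; S2 reads c2=0 → after 2×micro: 0 ⇒ (c0=3, c1=4, c2=0)
[Jacobi] macro 6: S0 reads c1=4 → after 1×micro: -1; S1 reads c0=3 → after 1×micro: 2; S2 reads c2=0 → after 2×micro: 0 ⇒ (c0=-1, c1=2, c2=0)
[Jacobi] macro 7: S0 reads c1=2 → after 1×micro: 3; S1 reads c0=-1 → after 1×micro: 4; S2 reads c2=0 → after 2×micro: 0 ⇒ (c0=3, c1=4, c2=0)
[Jacobi] macro 8: S0 reads c1=4 → after 1×micro: -1; S1 reads c0=3 → after 1×micro: 2; S2 reads c2=0 → after 2×micro: 0 ⇒ (c0=-1, c1=2, c2=0)
[Jacobi] macro 9: S0 reads c1=2 → after 1×micro: 3; S1 reads c0=-1 → after 1×micro: 4; S2 reads c2=0 → after 2×micro: 0 ⇒ (c0=3, c1=4, c2=0)
[Jacobi] macro 10: S0 reads c1=4 → after 1×micro: -1; S1 reads c0=3 → after 1×micro: 2; S2 reads c2=0 → after 2×micro: 0 ⇒ (c0=-1, c1=2, c2=0)
[Gauss-Seidel] macro 1: S0 reads c1=0 → after 1×micro: -1; S1 reads c0=-1 → after 1×micro: 1; S2 reads c2=0 → after 2×micro: 0 ⇒ (c0=-1, c1=1, c2=0)
[Gauss-Seidel] macro 2: S0 reads c1=1 → after 1×micro: -1; S1 reads c0=-1 → after 1×micro: 2; S2 reads c2=0 → after 2×micro: 0 ⇒ (c0=-1, c1=2, c2=0)
[Gauss-Seidel] macro 3: S0 reads c1=2 → after 1×micro: 3; S1 reads c0=3 → after 1×micro: 4; S2 reads c2=0 → after 2×micro: 0 ⇒ (c0=3, c1=4, c2=0)
[Gauss-Seidel] macro 4: S0 reads c1=4 → after 1×micro: -1; S1 reads c0=-1 → after 1×micro: 2; S2 reads c2=0 → after 2×micro: 0 ⇒ (c0=-1, c1=2, c2=0)
[Gauss-Seidel] macro 5: S0 reads c1=2 → after 1×micro: 3; S1 reads c0=3 → after 1×micro: 4; S2 reads c2=0 → after 2×micro: 0 ⇒ (c0=3, c1=4, c2=0)
[Gauss-Seidel] macro 6: S0 reads c1=4 → after 1×micro: -1; S1 reads c0=-1 → after 1×micro: 2; S2 reads c2=0 → after 2×micro: 0 ⇒ (c0=-1, c1=2, c2=0)
[Gauss-Seidel] macro 7: S0 reads c1=2 → after 1×micro: 3; S1 reads c0=3 → after 1×micro: 4; S2 reads c2=0 → after 2×micro: 0 ⇒ (c0=3, c1=4, c2=0)
[Gauss-Seidel] macro 8: S0 reads c1=4 → after 1×micro: -1; S1 reads c0=-1 → after 1×micro: 2; S2 reads c2=0 → after 2×micro: 0 ⇒ (c0=-1, c1=2, c2=0)
[Gauss-Seidel] macro 9: S0 reads c1=2 → after 1×micro: 3; S1 reads c0=3 → after 1×micro: 4; S2 reads c2=0 → after 2×micro: 0 ⇒ (c0=3, c1=4, c2=0)
[Gauss-Seidel] macro 10: S0 reads c1=4 → after 1×micro: -1; S1 reads c0=-1 → after 1×micro: 2; S2 reads c2=0 → after 2×micro: 0 ⇒ (c0=-1, c1=2, c2=0)

first divergence at macro-step: never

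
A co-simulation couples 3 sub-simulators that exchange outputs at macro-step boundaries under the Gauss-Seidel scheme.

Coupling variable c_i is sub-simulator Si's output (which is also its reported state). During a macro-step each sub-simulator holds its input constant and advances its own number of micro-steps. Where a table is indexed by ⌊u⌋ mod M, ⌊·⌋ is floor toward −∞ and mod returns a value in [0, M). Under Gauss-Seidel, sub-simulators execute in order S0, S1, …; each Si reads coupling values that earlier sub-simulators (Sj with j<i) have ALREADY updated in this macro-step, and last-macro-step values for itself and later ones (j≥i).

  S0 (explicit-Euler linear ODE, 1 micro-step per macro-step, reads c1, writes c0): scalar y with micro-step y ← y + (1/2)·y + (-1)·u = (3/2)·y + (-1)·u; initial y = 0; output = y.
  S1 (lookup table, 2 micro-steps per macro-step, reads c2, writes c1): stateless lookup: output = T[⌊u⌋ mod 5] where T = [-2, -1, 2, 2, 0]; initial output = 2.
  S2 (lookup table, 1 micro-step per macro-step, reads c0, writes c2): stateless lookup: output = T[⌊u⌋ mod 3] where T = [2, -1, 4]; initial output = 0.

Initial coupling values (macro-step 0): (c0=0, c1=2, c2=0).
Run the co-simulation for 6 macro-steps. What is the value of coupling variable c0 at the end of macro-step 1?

c0 at macro-step 1 = -2

macro 1: S0 reads c1=2 → after 1×micro: -2; S1 reads c2=0 → after 2×micro: -2; S2 reads c0=-2 → after 1×micro: -1 ⇒ (c0=-2, c1=-2, c2=-1)
macro 2: S0 reads c1=-2 → after 1×micro: -1; S1 reads c2=-1 → after 2×micro: 0; S2 reads c0=-1 → after 1×micro: 4 ⇒ (c0=-1, c1=0, c2=4)
macro 3: S0 reads c1=0 → after 1×micro: -3/2; S1 reads c2=4 → after 2×micro: 0; S2 reads c0=-3/2 → after 1×micro: -1 ⇒ (c0=-3/2, c1=0, c2=-1)
macro 4: S0 reads c1=0 → after 1×micro: -9/4; S1 reads c2=-1 → after 2×micro: 0; S2 reads c0=-9/4 → after 1×micro: 2 ⇒ (c0=-9/4, c1=0, c2=2)
macro 5: S0 reads c1=0 → after 1×micro: -27/8; S1 reads c2=2 → after 2×micro: 2; S2 reads c0=-27/8 → after 1×micro: 4 ⇒ (c0=-27/8, c1=2, c2=4)
macro 6: S0 reads c1=2 → after 1×micro: -113/16; S1 reads c2=4 → after 2×micro: 0; S2 reads c0=-113/16 → after 1×micro: -1 ⇒ (c0=-113/16, c1=0, c2=-1)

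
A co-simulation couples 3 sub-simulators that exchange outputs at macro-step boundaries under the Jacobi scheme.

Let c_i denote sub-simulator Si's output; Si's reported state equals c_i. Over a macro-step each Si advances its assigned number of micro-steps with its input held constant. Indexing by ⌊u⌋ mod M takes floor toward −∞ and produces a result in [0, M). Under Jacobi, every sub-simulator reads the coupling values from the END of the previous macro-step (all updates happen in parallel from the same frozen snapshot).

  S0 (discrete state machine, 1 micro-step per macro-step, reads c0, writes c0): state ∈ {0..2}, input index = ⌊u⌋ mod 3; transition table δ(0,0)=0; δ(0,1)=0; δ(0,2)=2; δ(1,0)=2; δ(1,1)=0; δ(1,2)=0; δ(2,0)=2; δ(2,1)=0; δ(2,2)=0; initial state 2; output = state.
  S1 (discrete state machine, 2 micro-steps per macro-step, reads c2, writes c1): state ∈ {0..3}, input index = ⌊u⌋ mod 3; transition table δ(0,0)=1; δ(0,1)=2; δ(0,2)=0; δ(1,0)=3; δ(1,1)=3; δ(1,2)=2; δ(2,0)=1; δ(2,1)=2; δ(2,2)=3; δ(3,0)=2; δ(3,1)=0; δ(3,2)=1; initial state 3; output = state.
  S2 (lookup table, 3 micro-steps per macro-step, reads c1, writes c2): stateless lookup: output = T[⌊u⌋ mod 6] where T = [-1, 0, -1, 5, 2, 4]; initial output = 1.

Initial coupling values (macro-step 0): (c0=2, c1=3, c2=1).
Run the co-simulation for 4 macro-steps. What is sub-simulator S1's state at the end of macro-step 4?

macro 1: S0 reads c0=2 → after 1×micro: 0; S1 reads c2=1 → after 2×micro: 2; S2 reads c1=3 → after 3×micro: 5 ⇒ (c0=0, c1=2, c2=5)
macro 2: S0 reads c0=0 → after 1×micro: 0; S1 reads c2=5 → after 2×micro: 1; S2 reads c1=2 → after 3×micro: -1 ⇒ (c0=0, c1=1, c2=-1)
macro 3: S0 reads c0=0 → after 1×micro: 0; S1 reads c2=-1 → after 2×micro: 3; S2 reads c1=1 → after 3×micro: 0 ⇒ (c0=0, c1=3, c2=0)
macro 4: S0 reads c0=0 → after 1×micro: 0; S1 reads c2=0 → after 2×micro: 1; S2 reads c1=3 → after 3×micro: 5 ⇒ (c0=0, c1=1, c2=5)

S1 state at macro-step 4 = 1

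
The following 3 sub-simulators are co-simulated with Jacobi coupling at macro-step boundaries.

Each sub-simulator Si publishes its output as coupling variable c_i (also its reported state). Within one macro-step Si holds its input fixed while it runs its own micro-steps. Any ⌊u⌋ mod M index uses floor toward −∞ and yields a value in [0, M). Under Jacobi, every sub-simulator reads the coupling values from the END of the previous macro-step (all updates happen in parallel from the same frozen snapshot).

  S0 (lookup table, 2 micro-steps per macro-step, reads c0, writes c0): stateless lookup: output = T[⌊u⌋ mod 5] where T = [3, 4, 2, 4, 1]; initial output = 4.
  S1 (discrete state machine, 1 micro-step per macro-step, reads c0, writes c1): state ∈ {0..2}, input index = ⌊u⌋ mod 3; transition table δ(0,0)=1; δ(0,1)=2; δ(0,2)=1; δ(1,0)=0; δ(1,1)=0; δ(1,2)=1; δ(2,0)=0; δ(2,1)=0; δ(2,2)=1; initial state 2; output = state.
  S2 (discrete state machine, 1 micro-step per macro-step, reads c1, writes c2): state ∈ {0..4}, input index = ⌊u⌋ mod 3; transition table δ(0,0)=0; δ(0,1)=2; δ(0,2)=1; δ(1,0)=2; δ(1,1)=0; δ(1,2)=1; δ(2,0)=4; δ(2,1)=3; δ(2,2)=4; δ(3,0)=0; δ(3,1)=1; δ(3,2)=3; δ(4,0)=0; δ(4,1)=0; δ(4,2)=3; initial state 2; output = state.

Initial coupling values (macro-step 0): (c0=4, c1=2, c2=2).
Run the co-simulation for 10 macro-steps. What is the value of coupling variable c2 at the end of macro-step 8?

c2 at macro-step 8 = 2

macro 1: S0 reads c0=4 → after 2×micro: 1; S1 reads c0=4 → after 1×micro: 0; S2 reads c1=2 → after 1×micro: 4 ⇒ (c0=1, c1=0, c2=4)
macro 2: S0 reads c0=1 → after 2×micro: 4; S1 reads c0=1 → after 1×micro: 2; S2 reads c1=0 → after 1×micro: 0 ⇒ (c0=4, c1=2, c2=0)
macro 3: S0 reads c0=4 → after 2×micro: 1; S1 reads c0=4 → after 1×micro: 0; S2 reads c1=2 → after 1×micro: 1 ⇒ (c0=1, c1=0, c2=1)
macro 4: S0 reads c0=1 → after 2×micro: 4; S1 reads c0=1 → after 1×micro: 2; S2 reads c1=0 → after 1×micro: 2 ⇒ (c0=4, c1=2, c2=2)
macro 5: S0 reads c0=4 → after 2×micro: 1; S1 reads c0=4 → after 1×micro: 0; S2 reads c1=2 → after 1×micro: 4 ⇒ (c0=1, c1=0, c2=4)
macro 6: S0 reads c0=1 → after 2×micro: 4; S1 reads c0=1 → after 1×micro: 2; S2 reads c1=0 → after 1×micro: 0 ⇒ (c0=4, c1=2, c2=0)
macro 7: S0 reads c0=4 → after 2×micro: 1; S1 reads c0=4 → after 1×micro: 0; S2 reads c1=2 → after 1×micro: 1 ⇒ (c0=1, c1=0, c2=1)
macro 8: S0 reads c0=1 → after 2×micro: 4; S1 reads c0=1 → after 1×micro: 2; S2 reads c1=0 → after 1×micro: 2 ⇒ (c0=4, c1=2, c2=2)
macro 9: S0 reads c0=4 → after 2×micro: 1; S1 reads c0=4 → after 1×micro: 0; S2 reads c1=2 → after 1×micro: 4 ⇒ (c0=1, c1=0, c2=4)
macro 10: S0 reads c0=1 → after 2×micro: 4; S1 reads c0=1 → after 1×micro: 2; S2 reads c1=0 → after 1×micro: 0 ⇒ (c0=4, c1=2, c2=0)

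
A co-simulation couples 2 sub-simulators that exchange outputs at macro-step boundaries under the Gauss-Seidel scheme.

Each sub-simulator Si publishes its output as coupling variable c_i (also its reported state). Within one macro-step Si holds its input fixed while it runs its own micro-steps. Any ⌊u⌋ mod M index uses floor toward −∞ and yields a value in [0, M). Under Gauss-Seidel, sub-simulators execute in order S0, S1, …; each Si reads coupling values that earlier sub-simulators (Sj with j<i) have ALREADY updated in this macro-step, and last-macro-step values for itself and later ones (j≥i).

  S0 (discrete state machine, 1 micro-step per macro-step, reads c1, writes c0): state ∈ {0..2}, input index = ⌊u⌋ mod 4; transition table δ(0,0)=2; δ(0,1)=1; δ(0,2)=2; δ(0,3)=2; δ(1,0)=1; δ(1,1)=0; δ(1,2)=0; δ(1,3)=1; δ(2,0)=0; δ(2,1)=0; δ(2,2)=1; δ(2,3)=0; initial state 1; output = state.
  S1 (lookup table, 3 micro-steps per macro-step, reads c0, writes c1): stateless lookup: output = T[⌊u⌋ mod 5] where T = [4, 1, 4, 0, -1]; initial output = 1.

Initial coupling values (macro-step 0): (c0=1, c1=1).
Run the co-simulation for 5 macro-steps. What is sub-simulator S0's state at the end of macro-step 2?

macro 1: S0 reads c1=1 → after 1×micro: 0; S1 reads c0=0 → after 3×micro: 4 ⇒ (c0=0, c1=4)
macro 2: S0 reads c1=4 → after 1×micro: 2; S1 reads c0=2 → after 3×micro: 4 ⇒ (c0=2, c1=4)
macro 3: S0 reads c1=4 → after 1×micro: 0; S1 reads c0=0 → after 3×micro: 4 ⇒ (c0=0, c1=4)
macro 4: S0 reads c1=4 → after 1×micro: 2; S1 reads c0=2 → after 3×micro: 4 ⇒ (c0=2, c1=4)
macro 5: S0 reads c1=4 → after 1×micro: 0; S1 reads c0=0 → after 3×micro: 4 ⇒ (c0=0, c1=4)

S0 state at macro-step 2 = 2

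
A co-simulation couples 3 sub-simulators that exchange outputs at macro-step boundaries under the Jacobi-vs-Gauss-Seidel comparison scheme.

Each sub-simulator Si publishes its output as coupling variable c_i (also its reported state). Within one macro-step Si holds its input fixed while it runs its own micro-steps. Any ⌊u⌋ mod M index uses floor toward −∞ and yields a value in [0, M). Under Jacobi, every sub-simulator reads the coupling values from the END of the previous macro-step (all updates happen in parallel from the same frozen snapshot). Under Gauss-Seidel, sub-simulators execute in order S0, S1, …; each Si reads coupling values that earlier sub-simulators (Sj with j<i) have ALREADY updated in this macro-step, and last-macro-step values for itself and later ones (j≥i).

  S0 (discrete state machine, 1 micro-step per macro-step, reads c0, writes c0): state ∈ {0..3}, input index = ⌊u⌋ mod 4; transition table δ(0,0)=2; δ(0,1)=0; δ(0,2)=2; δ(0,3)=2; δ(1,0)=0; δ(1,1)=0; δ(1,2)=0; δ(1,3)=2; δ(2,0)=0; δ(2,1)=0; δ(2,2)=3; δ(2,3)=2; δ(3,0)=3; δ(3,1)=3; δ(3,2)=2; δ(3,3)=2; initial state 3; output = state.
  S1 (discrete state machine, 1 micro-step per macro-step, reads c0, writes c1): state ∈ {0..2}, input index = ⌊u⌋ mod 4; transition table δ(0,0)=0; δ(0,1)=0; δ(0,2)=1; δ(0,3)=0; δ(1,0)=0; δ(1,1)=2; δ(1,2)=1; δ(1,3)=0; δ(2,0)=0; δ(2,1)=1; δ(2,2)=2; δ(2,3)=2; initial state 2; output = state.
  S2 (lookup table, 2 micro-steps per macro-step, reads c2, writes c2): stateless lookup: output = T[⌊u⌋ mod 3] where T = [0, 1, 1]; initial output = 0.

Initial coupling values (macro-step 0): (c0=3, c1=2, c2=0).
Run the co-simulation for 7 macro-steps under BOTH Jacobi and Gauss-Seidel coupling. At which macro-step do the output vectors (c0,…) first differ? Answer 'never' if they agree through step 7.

[Jacobi] macro 1: S0 reads c0=3 → after 1×micro: 2; S1 reads c0=3 → after 1×micro: 2; S2 reads c2=0 → after 2×micro: 0 ⇒ (c0=2, c1=2, c2=0)
[Jacobi] macro 2: S0 reads c0=2 → after 1×micro: 3; S1 reads c0=2 → after 1×micro: 2; S2 reads c2=0 → after 2×micro: 0 ⇒ (c0=3, c1=2, c2=0)
[Jacobi] macro 3: S0 reads c0=3 → after 1×micro: 2; S1 reads c0=3 → after 1×micro: 2; S2 reads c2=0 → after 2×micro: 0 ⇒ (c0=2, c1=2, c2=0)
[Jacobi] macro 4: S0 reads c0=2 → after 1×micro: 3; S1 reads c0=2 → after 1×micro: 2; S2 reads c2=0 → after 2×micro: 0 ⇒ (c0=3, c1=2, c2=0)
[Jacobi] macro 5: S0 reads c0=3 → after 1×micro: 2; S1 reads c0=3 → after 1×micro: 2; S2 reads c2=0 → after 2×micro: 0 ⇒ (c0=2, c1=2, c2=0)
[Jacobi] macro 6: S0 reads c0=2 → after 1×micro: 3; S1 reads c0=2 → after 1×micro: 2; S2 reads c2=0 → after 2×micro: 0 ⇒ (c0=3, c1=2, c2=0)
[Jacobi] macro 7: S0 reads c0=3 → after 1×micro: 2; S1 reads c0=3 → after 1×micro: 2; S2 reads c2=0 → after 2×micro: 0 ⇒ (c0=2, c1=2, c2=0)
[Gauss-Seidel] macro 1: S0 reads c0=3 → after 1×micro: 2; S1 reads c0=2 → after 1×micro: 2; S2 reads c2=0 → after 2×micro: 0 ⇒ (c0=2, c1=2, c2=0)
[Gauss-Seidel] macro 2: S0 reads c0=2 → after 1×micro: 3; S1 reads c0=3 → after 1×micro: 2; S2 reads c2=0 → after 2×micro: 0 ⇒ (c0=3, c1=2, c2=0)
[Gauss-Seidel] macro 3: S0 reads c0=3 → after 1×micro: 2; S1 reads c0=2 → after 1×micro: 2; S2 reads c2=0 → after 2×micro: 0 ⇒ (c0=2, c1=2, c2=0)
[Gauss-Seidel] macro 4: S0 reads c0=2 → after 1×micro: 3; S1 reads c0=3 → after 1×micro: 2; S2 reads c2=0 → after 2×micro: 0 ⇒ (c0=3, c1=2, c2=0)
[Gauss-Seidel] macro 5: S0 reads c0=3 → after 1×micro: 2; S1 reads c0=2 → after 1×micro: 2; S2 reads c2=0 → after 2×micro: 0 ⇒ (c0=2, c1=2, c2=0)
[Gauss-Seidel] macro 6: S0 reads c0=2 → after 1×micro: 3; S1 reads c0=3 → after 1×micro: 2; S2 reads c2=0 → after 2×micro: 0 ⇒ (c0=3, c1=2, c2=0)
[Gauss-Seidel] macro 7: S0 reads c0=3 → after 1×micro: 2; S1 reads c0=2 → after 1×micro: 2; S2 reads c2=0 → after 2×micro: 0 ⇒ (c0=2, c1=2, c2=0)

first divergence at macro-step: never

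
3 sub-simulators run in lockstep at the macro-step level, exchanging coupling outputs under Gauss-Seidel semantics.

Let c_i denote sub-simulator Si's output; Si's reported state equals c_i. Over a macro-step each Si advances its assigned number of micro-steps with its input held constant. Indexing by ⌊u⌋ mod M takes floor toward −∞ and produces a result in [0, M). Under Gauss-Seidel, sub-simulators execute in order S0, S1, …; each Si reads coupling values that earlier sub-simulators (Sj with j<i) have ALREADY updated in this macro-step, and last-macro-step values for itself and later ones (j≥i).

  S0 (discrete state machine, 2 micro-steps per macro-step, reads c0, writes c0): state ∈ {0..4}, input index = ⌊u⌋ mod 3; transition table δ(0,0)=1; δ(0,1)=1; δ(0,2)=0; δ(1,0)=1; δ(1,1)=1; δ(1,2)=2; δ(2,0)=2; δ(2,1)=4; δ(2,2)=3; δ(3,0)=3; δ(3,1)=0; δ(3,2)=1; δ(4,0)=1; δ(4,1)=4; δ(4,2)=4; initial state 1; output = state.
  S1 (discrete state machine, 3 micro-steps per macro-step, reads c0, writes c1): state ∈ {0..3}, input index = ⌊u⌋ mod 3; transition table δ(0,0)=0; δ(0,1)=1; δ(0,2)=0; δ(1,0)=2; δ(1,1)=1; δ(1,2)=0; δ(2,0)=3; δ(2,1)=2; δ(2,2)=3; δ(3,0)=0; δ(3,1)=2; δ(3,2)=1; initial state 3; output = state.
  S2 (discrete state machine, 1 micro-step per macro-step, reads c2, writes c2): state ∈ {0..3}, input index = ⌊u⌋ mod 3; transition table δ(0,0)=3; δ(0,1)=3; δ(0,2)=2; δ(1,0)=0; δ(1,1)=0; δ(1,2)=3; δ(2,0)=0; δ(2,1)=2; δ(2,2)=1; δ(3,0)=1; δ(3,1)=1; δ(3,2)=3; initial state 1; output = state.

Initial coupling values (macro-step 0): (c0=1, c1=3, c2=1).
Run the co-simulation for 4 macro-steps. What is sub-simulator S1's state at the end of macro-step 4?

S1 state at macro-step 4 = 2

macro 1: S0 reads c0=1 → after 2×micro: 1; S1 reads c0=1 → after 3×micro: 2; S2 reads c2=1 → after 1×micro: 0 ⇒ (c0=1, c1=2, c2=0)
macro 2: S0 reads c0=1 → after 2×micro: 1; S1 reads c0=1 → after 3×micro: 2; S2 reads c2=0 → after 1×micro: 3 ⇒ (c0=1, c1=2, c2=3)
macro 3: S0 reads c0=1 → after 2×micro: 1; S1 reads c0=1 → after 3×micro: 2; S2 reads c2=3 → after 1×micro: 1 ⇒ (c0=1, c1=2, c2=1)
macro 4: S0 reads c0=1 → after 2×micro: 1; S1 reads c0=1 → after 3×micro: 2; S2 reads c2=1 → after 1×micro: 0 ⇒ (c0=1, c1=2, c2=0)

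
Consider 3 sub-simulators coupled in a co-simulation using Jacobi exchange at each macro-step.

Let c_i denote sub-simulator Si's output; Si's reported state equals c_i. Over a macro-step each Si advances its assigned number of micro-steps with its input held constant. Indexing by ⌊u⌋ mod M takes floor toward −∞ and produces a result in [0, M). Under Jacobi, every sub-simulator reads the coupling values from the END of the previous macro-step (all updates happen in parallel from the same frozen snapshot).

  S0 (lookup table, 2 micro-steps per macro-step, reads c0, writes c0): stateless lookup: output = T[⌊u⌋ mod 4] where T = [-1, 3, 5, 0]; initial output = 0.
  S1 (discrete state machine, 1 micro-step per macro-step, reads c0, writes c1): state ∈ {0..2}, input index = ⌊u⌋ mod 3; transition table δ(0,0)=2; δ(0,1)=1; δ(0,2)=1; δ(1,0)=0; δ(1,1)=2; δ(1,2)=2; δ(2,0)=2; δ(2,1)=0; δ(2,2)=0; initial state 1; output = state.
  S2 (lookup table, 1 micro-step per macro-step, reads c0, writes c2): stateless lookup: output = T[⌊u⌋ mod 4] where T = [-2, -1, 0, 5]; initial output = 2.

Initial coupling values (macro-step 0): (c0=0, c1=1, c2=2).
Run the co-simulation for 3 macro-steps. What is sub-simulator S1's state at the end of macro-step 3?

macro 1: S0 reads c0=0 → after 2×micro: -1; S1 reads c0=0 → after 1×micro: 0; S2 reads c0=0 → after 1×micro: -2 ⇒ (c0=-1, c1=0, c2=-2)
macro 2: S0 reads c0=-1 → after 2×micro: 0; S1 reads c0=-1 → after 1×micro: 1; S2 reads c0=-1 → after 1×micro: 5 ⇒ (c0=0, c1=1, c2=5)
macro 3: S0 reads c0=0 → after 2×micro: -1; S1 reads c0=0 → after 1×micro: 0; S2 reads c0=0 → after 1×micro: -2 ⇒ (c0=-1, c1=0, c2=-2)

S1 state at macro-step 3 = 0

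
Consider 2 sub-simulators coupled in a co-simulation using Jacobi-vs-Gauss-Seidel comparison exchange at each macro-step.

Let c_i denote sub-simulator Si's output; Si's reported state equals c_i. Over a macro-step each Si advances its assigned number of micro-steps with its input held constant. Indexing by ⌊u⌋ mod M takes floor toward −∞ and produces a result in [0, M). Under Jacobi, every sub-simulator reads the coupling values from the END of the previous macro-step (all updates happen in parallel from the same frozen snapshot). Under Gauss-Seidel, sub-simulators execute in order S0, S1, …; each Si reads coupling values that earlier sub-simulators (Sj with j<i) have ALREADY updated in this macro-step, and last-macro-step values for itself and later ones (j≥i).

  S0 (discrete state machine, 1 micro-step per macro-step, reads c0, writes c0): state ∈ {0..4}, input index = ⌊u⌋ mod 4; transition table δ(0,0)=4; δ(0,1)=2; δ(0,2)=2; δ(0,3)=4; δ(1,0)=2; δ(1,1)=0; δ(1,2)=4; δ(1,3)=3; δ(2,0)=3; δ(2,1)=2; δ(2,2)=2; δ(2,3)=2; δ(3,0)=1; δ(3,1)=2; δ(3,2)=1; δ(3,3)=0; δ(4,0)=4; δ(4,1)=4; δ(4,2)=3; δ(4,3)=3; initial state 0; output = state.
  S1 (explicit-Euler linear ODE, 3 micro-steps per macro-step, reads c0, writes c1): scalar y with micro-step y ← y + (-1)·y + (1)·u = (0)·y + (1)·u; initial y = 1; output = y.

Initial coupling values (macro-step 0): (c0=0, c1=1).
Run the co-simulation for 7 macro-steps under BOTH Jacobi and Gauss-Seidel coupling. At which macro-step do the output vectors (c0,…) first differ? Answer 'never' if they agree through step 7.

first divergence at macro-step: 1

[Jacobi] macro 1: S0 reads c0=0 → after 1×micro: 4; S1 reads c0=0 → after 3×micro: 0 ⇒ (c0=4, c1=0)
[Jacobi] macro 2: S0 reads c0=4 → after 1×micro: 4; S1 reads c0=4 → after 3×micro: 4 ⇒ (c0=4, c1=4)
[Jacobi] macro 3: S0 reads c0=4 → after 1×micro: 4; S1 reads c0=4 → after 3×micro: 4 ⇒ (c0=4, c1=4)
[Jacobi] macro 4: S0 reads c0=4 → after 1×micro: 4; S1 reads c0=4 → after 3×micro: 4 ⇒ (c0=4, c1=4)
[Jacobi] macro 5: S0 reads c0=4 → after 1×micro: 4; S1 reads c0=4 → after 3×micro: 4 ⇒ (c0=4, c1=4)
[Jacobi] macro 6: S0 reads c0=4 → after 1×micro: 4; S1 reads c0=4 → after 3×micro: 4 ⇒ (c0=4, c1=4)
[Jacobi] macro 7: S0 reads c0=4 → after 1×micro: 4; S1 reads c0=4 → after 3×micro: 4 ⇒ (c0=4, c1=4)
[Gauss-Seidel] macro 1: S0 reads c0=0 → after 1×micro: 4; S1 reads c0=4 → after 3×micro: 4 ⇒ (c0=4, c1=4)
[Gauss-Seidel] macro 2: S0 reads c0=4 → after 1×micro: 4; S1 reads c0=4 → after 3×micro: 4 ⇒ (c0=4, c1=4)
[Gauss-Seidel] macro 3: S0 reads c0=4 → after 1×micro: 4; S1 reads c0=4 → after 3×micro: 4 ⇒ (c0=4, c1=4)
[Gauss-Seidel] macro 4: S0 reads c0=4 → after 1×micro: 4; S1 reads c0=4 → after 3×micro: 4 ⇒ (c0=4, c1=4)
[Gauss-Seidel] macro 5: S0 reads c0=4 → after 1×micro: 4; S1 reads c0=4 → after 3×micro: 4 ⇒ (c0=4, c1=4)
[Gauss-Seidel] macro 6: S0 reads c0=4 → after 1×micro: 4; S1 reads c0=4 → after 3×micro: 4 ⇒ (c0=4, c1=4)
[Gauss-Seidel] macro 7: S0 reads c0=4 → after 1×micro: 4; S1 reads c0=4 → after 3×micro: 4 ⇒ (c0=4, c1=4)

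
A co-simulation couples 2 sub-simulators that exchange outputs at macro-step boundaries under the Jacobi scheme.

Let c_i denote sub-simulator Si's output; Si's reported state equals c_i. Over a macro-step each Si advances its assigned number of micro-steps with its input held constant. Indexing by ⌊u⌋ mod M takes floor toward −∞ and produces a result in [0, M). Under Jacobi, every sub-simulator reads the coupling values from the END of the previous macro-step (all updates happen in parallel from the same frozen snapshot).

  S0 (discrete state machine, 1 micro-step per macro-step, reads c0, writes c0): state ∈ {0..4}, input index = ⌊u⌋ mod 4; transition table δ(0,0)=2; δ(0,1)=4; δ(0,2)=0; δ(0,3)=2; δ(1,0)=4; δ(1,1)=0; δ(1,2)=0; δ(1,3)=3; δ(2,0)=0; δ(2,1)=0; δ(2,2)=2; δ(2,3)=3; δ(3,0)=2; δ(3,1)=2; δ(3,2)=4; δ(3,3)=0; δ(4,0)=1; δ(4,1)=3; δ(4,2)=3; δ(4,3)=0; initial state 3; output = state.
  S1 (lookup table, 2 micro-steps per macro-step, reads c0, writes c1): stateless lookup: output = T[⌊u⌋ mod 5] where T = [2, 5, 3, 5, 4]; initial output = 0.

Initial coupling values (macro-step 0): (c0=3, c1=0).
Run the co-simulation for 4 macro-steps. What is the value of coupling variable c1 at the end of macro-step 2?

macro 1: S0 reads c0=3 → after 1×micro: 0; S1 reads c0=3 → after 2×micro: 5 ⇒ (c0=0, c1=5)
macro 2: S0 reads c0=0 → after 1×micro: 2; S1 reads c0=0 → after 2×micro: 2 ⇒ (c0=2, c1=2)
macro 3: S0 reads c0=2 → after 1×micro: 2; S1 reads c0=2 → after 2×micro: 3 ⇒ (c0=2, c1=3)
macro 4: S0 reads c0=2 → after 1×micro: 2; S1 reads c0=2 → after 2×micro: 3 ⇒ (c0=2, c1=3)

c1 at macro-step 2 = 2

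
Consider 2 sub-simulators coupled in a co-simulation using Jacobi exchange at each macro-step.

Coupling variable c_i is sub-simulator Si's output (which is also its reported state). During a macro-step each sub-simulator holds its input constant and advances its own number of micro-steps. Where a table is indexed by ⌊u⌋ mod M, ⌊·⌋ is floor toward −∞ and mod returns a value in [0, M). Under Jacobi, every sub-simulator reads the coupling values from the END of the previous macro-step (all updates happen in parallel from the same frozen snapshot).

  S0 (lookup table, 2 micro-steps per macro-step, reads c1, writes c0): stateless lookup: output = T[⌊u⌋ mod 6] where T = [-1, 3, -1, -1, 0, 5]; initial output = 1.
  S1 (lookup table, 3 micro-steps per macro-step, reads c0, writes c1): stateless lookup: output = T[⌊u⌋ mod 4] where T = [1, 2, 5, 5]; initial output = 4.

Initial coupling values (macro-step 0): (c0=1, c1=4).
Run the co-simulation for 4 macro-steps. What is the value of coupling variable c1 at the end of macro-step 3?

c1 at macro-step 3 = 5

macro 1: S0 reads c1=4 → after 2×micro: 0; S1 reads c0=1 → after 3×micro: 2 ⇒ (c0=0, c1=2)
macro 2: S0 reads c1=2 → after 2×micro: -1; S1 reads c0=0 → after 3×micro: 1 ⇒ (c0=-1, c1=1)
macro 3: S0 reads c1=1 → after 2×micro: 3; S1 reads c0=-1 → after 3×micro: 5 ⇒ (c0=3, c1=5)
macro 4: S0 reads c1=5 → after 2×micro: 5; S1 reads c0=3 → after 3×micro: 5 ⇒ (c0=5, c1=5)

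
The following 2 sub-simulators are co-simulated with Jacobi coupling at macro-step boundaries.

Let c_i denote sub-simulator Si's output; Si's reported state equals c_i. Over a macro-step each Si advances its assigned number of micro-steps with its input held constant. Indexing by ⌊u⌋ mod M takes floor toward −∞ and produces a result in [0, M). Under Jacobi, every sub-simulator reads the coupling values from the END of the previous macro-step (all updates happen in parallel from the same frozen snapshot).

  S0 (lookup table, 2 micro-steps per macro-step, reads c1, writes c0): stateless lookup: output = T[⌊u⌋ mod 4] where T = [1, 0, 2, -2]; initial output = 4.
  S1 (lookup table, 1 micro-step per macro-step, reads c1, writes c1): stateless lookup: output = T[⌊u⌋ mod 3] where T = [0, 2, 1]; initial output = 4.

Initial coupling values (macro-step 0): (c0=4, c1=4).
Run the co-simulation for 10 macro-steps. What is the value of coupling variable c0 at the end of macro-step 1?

c0 at macro-step 1 = 1

macro 1: S0 reads c1=4 → after 2×micro: 1; S1 reads c1=4 → after 1×micro: 2 ⇒ (c0=1, c1=2)
macro 2: S0 reads c1=2 → after 2×micro: 2; S1 reads c1=2 → after 1×micro: 1 ⇒ (c0=2, c1=1)
macro 3: S0 reads c1=1 → after 2×micro: 0; S1 reads c1=1 → after 1×micro: 2 ⇒ (c0=0, c1=2)
macro 4: S0 reads c1=2 → after 2×micro: 2; S1 reads c1=2 → after 1×micro: 1 ⇒ (c0=2, c1=1)
macro 5: S0 reads c1=1 → after 2×micro: 0; S1 reads c1=1 → after 1×micro: 2 ⇒ (c0=0, c1=2)
macro 6: S0 reads c1=2 → after 2×micro: 2; S1 reads c1=2 → after 1×micro: 1 ⇒ (c0=2, c1=1)
macro 7: S0 reads c1=1 → after 2×micro: 0; S1 reads c1=1 → after 1×micro: 2 ⇒ (c0=0, c1=2)
macro 8: S0 reads c1=2 → after 2×micro: 2; S1 reads c1=2 → after 1×micro: 1 ⇒ (c0=2, c1=1)
macro 9: S0 reads c1=1 → after 2×micro: 0; S1 reads c1=1 → after 1×micro: 2 ⇒ (c0=0, c1=2)
macro 10: S0 reads c1=2 → after 2×micro: 2; S1 reads c1=2 → after 1×micro: 1 ⇒ (c0=2, c1=1)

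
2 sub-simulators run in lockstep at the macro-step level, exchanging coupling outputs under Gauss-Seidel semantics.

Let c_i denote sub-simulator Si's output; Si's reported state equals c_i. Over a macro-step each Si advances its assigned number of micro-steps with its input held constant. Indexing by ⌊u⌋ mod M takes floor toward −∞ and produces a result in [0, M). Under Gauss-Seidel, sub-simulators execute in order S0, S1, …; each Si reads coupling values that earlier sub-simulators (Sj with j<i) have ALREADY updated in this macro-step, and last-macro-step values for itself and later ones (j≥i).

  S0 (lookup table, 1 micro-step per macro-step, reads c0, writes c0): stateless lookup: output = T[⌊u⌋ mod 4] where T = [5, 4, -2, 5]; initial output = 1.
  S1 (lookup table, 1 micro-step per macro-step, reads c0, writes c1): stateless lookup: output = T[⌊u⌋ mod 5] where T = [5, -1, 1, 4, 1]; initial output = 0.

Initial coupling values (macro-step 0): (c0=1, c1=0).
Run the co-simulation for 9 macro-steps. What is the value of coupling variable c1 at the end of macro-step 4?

macro 1: S0 reads c0=1 → after 1×micro: 4; S1 reads c0=4 → after 1×micro: 1 ⇒ (c0=4, c1=1)
macro 2: S0 reads c0=4 → after 1×micro: 5; S1 reads c0=5 → after 1×micro: 5 ⇒ (c0=5, c1=5)
macro 3: S0 reads c0=5 → after 1×micro: 4; S1 reads c0=4 → after 1×micro: 1 ⇒ (c0=4, c1=1)
macro 4: S0 reads c0=4 → after 1×micro: 5; S1 reads c0=5 → after 1×micro: 5 ⇒ (c0=5, c1=5)
macro 5: S0 reads c0=5 → after 1×micro: 4; S1 reads c0=4 → after 1×micro: 1 ⇒ (c0=4, c1=1)
macro 6: S0 reads c0=4 → after 1×micro: 5; S1 reads c0=5 → after 1×micro: 5 ⇒ (c0=5, c1=5)
macro 7: S0 reads c0=5 → after 1×micro: 4; S1 reads c0=4 → after 1×micro: 1 ⇒ (c0=4, c1=1)
macro 8: S0 reads c0=4 → after 1×micro: 5; S1 reads c0=5 → after 1×micro: 5 ⇒ (c0=5, c1=5)
macro 9: S0 reads c0=5 → after 1×micro: 4; S1 reads c0=4 → after 1×micro: 1 ⇒ (c0=4, c1=1)

c1 at macro-step 4 = 5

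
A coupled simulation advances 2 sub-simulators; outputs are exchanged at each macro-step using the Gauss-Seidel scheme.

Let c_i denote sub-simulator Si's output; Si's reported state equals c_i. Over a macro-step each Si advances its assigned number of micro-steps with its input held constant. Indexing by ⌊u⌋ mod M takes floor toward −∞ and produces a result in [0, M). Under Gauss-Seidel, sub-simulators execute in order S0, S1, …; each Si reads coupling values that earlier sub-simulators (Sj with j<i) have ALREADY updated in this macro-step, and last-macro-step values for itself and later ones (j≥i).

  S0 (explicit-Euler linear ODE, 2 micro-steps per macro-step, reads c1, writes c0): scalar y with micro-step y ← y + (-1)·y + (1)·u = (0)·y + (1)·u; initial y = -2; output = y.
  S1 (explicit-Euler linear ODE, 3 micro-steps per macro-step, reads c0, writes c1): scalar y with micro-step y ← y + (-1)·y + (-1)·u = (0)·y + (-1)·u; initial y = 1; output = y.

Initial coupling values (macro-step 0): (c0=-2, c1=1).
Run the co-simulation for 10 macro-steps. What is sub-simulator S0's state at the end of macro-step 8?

macro 1: S0 reads c1=1 → after 2×micro: 1; S1 reads c0=1 → after 3×micro: -1 ⇒ (c0=1, c1=-1)
macro 2: S0 reads c1=-1 → after 2×micro: -1; S1 reads c0=-1 → after 3×micro: 1 ⇒ (c0=-1, c1=1)
macro 3: S0 reads c1=1 → after 2×micro: 1; S1 reads c0=1 → after 3×micro: -1 ⇒ (c0=1, c1=-1)
macro 4: S0 reads c1=-1 → after 2×micro: -1; S1 reads c0=-1 → after 3×micro: 1 ⇒ (c0=-1, c1=1)
macro 5: S0 reads c1=1 → after 2×micro: 1; S1 reads c0=1 → after 3×micro: -1 ⇒ (c0=1, c1=-1)
macro 6: S0 reads c1=-1 → after 2×micro: -1; S1 reads c0=-1 → after 3×micro: 1 ⇒ (c0=-1, c1=1)
macro 7: S0 reads c1=1 → after 2×micro: 1; S1 reads c0=1 → after 3×micro: -1 ⇒ (c0=1, c1=-1)
macro 8: S0 reads c1=-1 → after 2×micro: -1; S1 reads c0=-1 → after 3×micro: 1 ⇒ (c0=-1, c1=1)
macro 9: S0 reads c1=1 → after 2×micro: 1; S1 reads c0=1 → after 3×micro: -1 ⇒ (c0=1, c1=-1)
macro 10: S0 reads c1=-1 → after 2×micro: -1; S1 reads c0=-1 → after 3×micro: 1 ⇒ (c0=-1, c1=1)

S0 state at macro-step 8 = -1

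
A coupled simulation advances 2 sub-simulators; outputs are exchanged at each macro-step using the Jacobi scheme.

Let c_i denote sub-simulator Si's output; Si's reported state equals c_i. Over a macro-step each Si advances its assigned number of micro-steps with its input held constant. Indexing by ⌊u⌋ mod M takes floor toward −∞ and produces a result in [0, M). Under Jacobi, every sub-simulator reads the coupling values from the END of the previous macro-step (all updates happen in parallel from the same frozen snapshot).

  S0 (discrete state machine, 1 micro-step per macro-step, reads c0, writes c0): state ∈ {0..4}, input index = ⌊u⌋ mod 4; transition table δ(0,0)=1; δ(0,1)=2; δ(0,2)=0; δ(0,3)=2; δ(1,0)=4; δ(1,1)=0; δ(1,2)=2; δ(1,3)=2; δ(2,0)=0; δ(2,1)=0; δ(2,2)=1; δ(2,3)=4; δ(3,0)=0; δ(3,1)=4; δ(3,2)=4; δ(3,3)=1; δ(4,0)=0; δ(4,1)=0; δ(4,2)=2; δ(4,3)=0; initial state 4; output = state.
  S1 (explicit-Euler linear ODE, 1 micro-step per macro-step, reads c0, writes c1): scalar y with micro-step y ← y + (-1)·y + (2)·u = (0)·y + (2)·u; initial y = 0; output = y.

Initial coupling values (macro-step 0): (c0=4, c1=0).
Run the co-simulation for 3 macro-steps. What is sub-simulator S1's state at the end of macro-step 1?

S1 state at macro-step 1 = 8

macro 1: S0 reads c0=4 → after 1×micro: 0; S1 reads c0=4 → after 1×micro: 8 ⇒ (c0=0, c1=8)
macro 2: S0 reads c0=0 → after 1×micro: 1; S1 reads c0=0 → after 1×micro: 0 ⇒ (c0=1, c1=0)
macro 3: S0 reads c0=1 → after 1×micro: 0; S1 reads c0=1 → after 1×micro: 2 ⇒ (c0=0, c1=2)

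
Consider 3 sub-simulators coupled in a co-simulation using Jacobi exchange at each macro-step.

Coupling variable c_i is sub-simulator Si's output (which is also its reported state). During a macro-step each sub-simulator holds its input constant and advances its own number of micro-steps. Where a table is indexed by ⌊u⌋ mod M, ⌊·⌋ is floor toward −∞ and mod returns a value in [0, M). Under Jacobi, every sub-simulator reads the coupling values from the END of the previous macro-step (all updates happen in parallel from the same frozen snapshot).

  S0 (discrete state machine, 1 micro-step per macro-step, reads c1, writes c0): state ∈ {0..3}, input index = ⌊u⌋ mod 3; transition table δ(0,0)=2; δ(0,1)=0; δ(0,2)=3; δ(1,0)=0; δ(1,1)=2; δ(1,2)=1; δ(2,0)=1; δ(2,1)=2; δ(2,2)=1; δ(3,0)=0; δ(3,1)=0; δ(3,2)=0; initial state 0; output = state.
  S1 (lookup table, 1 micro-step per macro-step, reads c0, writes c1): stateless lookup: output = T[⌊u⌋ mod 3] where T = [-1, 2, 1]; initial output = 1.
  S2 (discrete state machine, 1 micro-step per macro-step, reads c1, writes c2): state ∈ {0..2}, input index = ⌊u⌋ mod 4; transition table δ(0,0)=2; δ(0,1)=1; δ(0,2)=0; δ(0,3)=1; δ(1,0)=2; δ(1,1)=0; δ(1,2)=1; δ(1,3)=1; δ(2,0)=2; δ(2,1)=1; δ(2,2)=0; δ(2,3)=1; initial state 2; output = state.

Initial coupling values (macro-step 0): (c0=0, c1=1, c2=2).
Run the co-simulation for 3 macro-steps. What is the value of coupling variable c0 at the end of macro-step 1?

c0 at macro-step 1 = 0

macro 1: S0 reads c1=1 → after 1×micro: 0; S1 reads c0=0 → after 1×micro: -1; S2 reads c1=1 → after 1×micro: 1 ⇒ (c0=0, c1=-1, c2=1)
macro 2: S0 reads c1=-1 → after 1×micro: 3; S1 reads c0=0 → after 1×micro: -1; S2 reads c1=-1 → after 1×micro: 1 ⇒ (c0=3, c1=-1, c2=1)
macro 3: S0 reads c1=-1 → after 1×micro: 0; S1 reads c0=3 → after 1×micro: -1; S2 reads c1=-1 → after 1×micro: 1 ⇒ (c0=0, c1=-1, c2=1)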